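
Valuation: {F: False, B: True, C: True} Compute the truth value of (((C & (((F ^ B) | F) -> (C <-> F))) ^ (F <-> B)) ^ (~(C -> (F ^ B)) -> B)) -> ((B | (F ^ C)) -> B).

F ^ B = False ^ True = True
(F ^ B) | F = True | False = True
C <-> F = True <-> False = False
((F ^ B) | F) -> (C <-> F) = True -> False = False
C & (((F ^ B) | F) -> (C <-> F)) = True & False = False
F <-> B = False <-> True = False
(C & (((F ^ B) | F) -> (C <-> F))) ^ (F <-> B) = False ^ False = False
F ^ B = False ^ True = True
C -> (F ^ B) = True -> True = True
~(C -> (F ^ B)) = ~True = False
~(C -> (F ^ B)) -> B = False -> True = True
((C & (((F ^ B) | F) -> (C <-> F))) ^ (F <-> B)) ^ (~(C -> (F ^ B)) -> B) = False ^ True = True
F ^ C = False ^ True = True
B | (F ^ C) = True | True = True
(B | (F ^ C)) -> B = True -> True = True
(((C & (((F ^ B) | F) -> (C <-> F))) ^ (F <-> B)) ^ (~(C -> (F ^ B)) -> B)) -> ((B | (F ^ C)) -> B) = True -> True = True

True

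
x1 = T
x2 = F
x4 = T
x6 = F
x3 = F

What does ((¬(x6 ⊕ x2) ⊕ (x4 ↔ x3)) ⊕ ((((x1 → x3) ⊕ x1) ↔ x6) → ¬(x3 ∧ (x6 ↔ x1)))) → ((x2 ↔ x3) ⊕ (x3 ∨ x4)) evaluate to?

x6 ⊕ x2 = F ⊕ F = F
¬(x6 ⊕ x2) = ¬F = T
x4 ↔ x3 = T ↔ F = F
¬(x6 ⊕ x2) ⊕ (x4 ↔ x3) = T ⊕ F = T
x1 → x3 = T → F = F
(x1 → x3) ⊕ x1 = F ⊕ T = T
((x1 → x3) ⊕ x1) ↔ x6 = T ↔ F = F
x6 ↔ x1 = F ↔ T = F
x3 ∧ (x6 ↔ x1) = F ∧ F = F
¬(x3 ∧ (x6 ↔ x1)) = ¬F = T
(((x1 → x3) ⊕ x1) ↔ x6) → ¬(x3 ∧ (x6 ↔ x1)) = F → T = T
(¬(x6 ⊕ x2) ⊕ (x4 ↔ x3)) ⊕ ((((x1 → x3) ⊕ x1) ↔ x6) → ¬(x3 ∧ (x6 ↔ x1))) = T ⊕ T = F
x2 ↔ x3 = F ↔ F = T
x3 ∨ x4 = F ∨ T = T
(x2 ↔ x3) ⊕ (x3 ∨ x4) = T ⊕ T = F
((¬(x6 ⊕ x2) ⊕ (x4 ↔ x3)) ⊕ ((((x1 → x3) ⊕ x1) ↔ x6) → ¬(x3 ∧ (x6 ↔ x1)))) → ((x2 ↔ x3) ⊕ (x3 ∨ x4)) = F → F = T

T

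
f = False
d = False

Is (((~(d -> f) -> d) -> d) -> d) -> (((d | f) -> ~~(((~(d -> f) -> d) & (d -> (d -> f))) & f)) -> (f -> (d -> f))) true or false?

Substituting f=False, d=False:
d -> f = False -> False = True
~(d -> f) = ~True = False
~(d -> f) -> d = False -> False = True
(~(d -> f) -> d) -> d = True -> False = False
((~(d -> f) -> d) -> d) -> d = False -> False = True
d | f = False | False = False
d -> f = False -> False = True
~(d -> f) = ~True = False
~(d -> f) -> d = False -> False = True
d -> f = False -> False = True
d -> (d -> f) = False -> True = True
(~(d -> f) -> d) & (d -> (d -> f)) = True & True = True
((~(d -> f) -> d) & (d -> (d -> f))) & f = True & False = False
~(((~(d -> f) -> d) & (d -> (d -> f))) & f) = ~False = True
~~(((~(d -> f) -> d) & (d -> (d -> f))) & f) = ~True = False
(d | f) -> ~~(((~(d -> f) -> d) & (d -> (d -> f))) & f) = False -> False = True
d -> f = False -> False = True
f -> (d -> f) = False -> True = True
((d | f) -> ~~(((~(d -> f) -> d) & (d -> (d -> f))) & f)) -> (f -> (d -> f)) = True -> True = True
(((~(d -> f) -> d) -> d) -> d) -> (((d | f) -> ~~(((~(d -> f) -> d) & (d -> (d -> f))) & f)) -> (f -> (d -> f))) = True -> True = True

True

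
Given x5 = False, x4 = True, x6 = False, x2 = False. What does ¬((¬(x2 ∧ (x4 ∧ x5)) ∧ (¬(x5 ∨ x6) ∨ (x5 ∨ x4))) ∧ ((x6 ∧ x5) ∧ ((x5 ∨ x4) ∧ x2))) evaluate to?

Substituting x5=False, x4=True, x6=False, x2=False:
x4 ∧ x5 = True ∧ False = False
x2 ∧ (x4 ∧ x5) = False ∧ False = False
¬(x2 ∧ (x4 ∧ x5)) = ¬False = True
x5 ∨ x6 = False ∨ False = False
¬(x5 ∨ x6) = ¬False = True
x5 ∨ x4 = False ∨ True = True
¬(x5 ∨ x6) ∨ (x5 ∨ x4) = True ∨ True = True
¬(x2 ∧ (x4 ∧ x5)) ∧ (¬(x5 ∨ x6) ∨ (x5 ∨ x4)) = True ∧ True = True
x6 ∧ x5 = False ∧ False = False
x5 ∨ x4 = False ∨ True = True
(x5 ∨ x4) ∧ x2 = True ∧ False = False
(x6 ∧ x5) ∧ ((x5 ∨ x4) ∧ x2) = False ∧ False = False
(¬(x2 ∧ (x4 ∧ x5)) ∧ (¬(x5 ∨ x6) ∨ (x5 ∨ x4))) ∧ ((x6 ∧ x5) ∧ ((x5 ∨ x4) ∧ x2)) = True ∧ False = False
¬((¬(x2 ∧ (x4 ∧ x5)) ∧ (¬(x5 ∨ x6) ∨ (x5 ∨ x4))) ∧ ((x6 ∧ x5) ∧ ((x5 ∨ x4) ∧ x2))) = ¬False = True

True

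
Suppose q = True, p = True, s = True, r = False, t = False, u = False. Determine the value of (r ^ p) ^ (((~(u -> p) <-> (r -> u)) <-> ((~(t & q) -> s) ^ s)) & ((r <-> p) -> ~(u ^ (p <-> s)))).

r ^ p = False ^ True = True
u -> p = False -> True = True
~(u -> p) = ~True = False
r -> u = False -> False = True
~(u -> p) <-> (r -> u) = False <-> True = False
t & q = False & True = False
~(t & q) = ~False = True
~(t & q) -> s = True -> True = True
(~(t & q) -> s) ^ s = True ^ True = False
(~(u -> p) <-> (r -> u)) <-> ((~(t & q) -> s) ^ s) = False <-> False = True
r <-> p = False <-> True = False
p <-> s = True <-> True = True
u ^ (p <-> s) = False ^ True = True
~(u ^ (p <-> s)) = ~True = False
(r <-> p) -> ~(u ^ (p <-> s)) = False -> False = True
((~(u -> p) <-> (r -> u)) <-> ((~(t & q) -> s) ^ s)) & ((r <-> p) -> ~(u ^ (p <-> s))) = True & True = True
(r ^ p) ^ (((~(u -> p) <-> (r -> u)) <-> ((~(t & q) -> s) ^ s)) & ((r <-> p) -> ~(u ^ (p <-> s)))) = True ^ True = False

False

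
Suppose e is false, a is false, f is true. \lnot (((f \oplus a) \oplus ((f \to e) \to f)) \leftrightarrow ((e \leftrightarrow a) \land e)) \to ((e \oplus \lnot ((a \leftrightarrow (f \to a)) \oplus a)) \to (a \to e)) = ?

T

Substituting e=F, a=F, f=T:
f \oplus a = T \oplus F = T
f \to e = T \to F = F
(f \to e) \to f = F \to T = T
(f \oplus a) \oplus ((f \to e) \to f) = T \oplus T = F
e \leftrightarrow a = F \leftrightarrow F = T
(e \leftrightarrow a) \land e = T \land F = F
((f \oplus a) \oplus ((f \to e) \to f)) \leftrightarrow ((e \leftrightarrow a) \land e) = F \leftrightarrow F = T
\lnot (((f \oplus a) \oplus ((f \to e) \to f)) \leftrightarrow ((e \leftrightarrow a) \land e)) = \lnot T = F
f \to a = T \to F = F
a \leftrightarrow (f \to a) = F \leftrightarrow F = T
(a \leftrightarrow (f \to a)) \oplus a = T \oplus F = T
\lnot ((a \leftrightarrow (f \to a)) \oplus a) = \lnot T = F
e \oplus \lnot ((a \leftrightarrow (f \to a)) \oplus a) = F \oplus F = F
a \to e = F \to F = T
(e \oplus \lnot ((a \leftrightarrow (f \to a)) \oplus a)) \to (a \to e) = F \to T = T
\lnot (((f \oplus a) \oplus ((f \to e) \to f)) \leftrightarrow ((e \leftrightarrow a) \land e)) \to ((e \oplus \lnot ((a \leftrightarrow (f \to a)) \oplus a)) \to (a \to e)) = F \to T = T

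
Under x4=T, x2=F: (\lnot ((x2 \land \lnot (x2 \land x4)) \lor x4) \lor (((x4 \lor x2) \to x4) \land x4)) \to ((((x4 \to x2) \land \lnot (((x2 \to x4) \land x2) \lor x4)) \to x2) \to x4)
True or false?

x2 \land x4 = F \land T = F
\lnot (x2 \land x4) = \lnot F = T
x2 \land \lnot (x2 \land x4) = F \land T = F
(x2 \land \lnot (x2 \land x4)) \lor x4 = F \lor T = T
\lnot ((x2 \land \lnot (x2 \land x4)) \lor x4) = \lnot T = F
x4 \lor x2 = T \lor F = T
(x4 \lor x2) \to x4 = T \to T = T
((x4 \lor x2) \to x4) \land x4 = T \land T = T
\lnot ((x2 \land \lnot (x2 \land x4)) \lor x4) \lor (((x4 \lor x2) \to x4) \land x4) = F \lor T = T
x4 \to x2 = T \to F = F
x2 \to x4 = F \to T = T
(x2 \to x4) \land x2 = T \land F = F
((x2 \to x4) \land x2) \lor x4 = F \lor T = T
\lnot (((x2 \to x4) \land x2) \lor x4) = \lnot T = F
(x4 \to x2) \land \lnot (((x2 \to x4) \land x2) \lor x4) = F \land F = F
((x4 \to x2) \land \lnot (((x2 \to x4) \land x2) \lor x4)) \to x2 = F \to F = T
(((x4 \to x2) \land \lnot (((x2 \to x4) \land x2) \lor x4)) \to x2) \to x4 = T \to T = T
(\lnot ((x2 \land \lnot (x2 \land x4)) \lor x4) \lor (((x4 \lor x2) \to x4) \land x4)) \to ((((x4 \to x2) \land \lnot (((x2 \to x4) \land x2) \lor x4)) \to x2) \to x4) = T \to T = T

T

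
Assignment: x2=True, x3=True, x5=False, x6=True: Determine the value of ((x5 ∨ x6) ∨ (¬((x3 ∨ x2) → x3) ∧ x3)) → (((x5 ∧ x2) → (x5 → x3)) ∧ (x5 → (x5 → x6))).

x5 ∨ x6 = False ∨ True = True
x3 ∨ x2 = True ∨ True = True
(x3 ∨ x2) → x3 = True → True = True
¬((x3 ∨ x2) → x3) = ¬True = False
¬((x3 ∨ x2) → x3) ∧ x3 = False ∧ True = False
(x5 ∨ x6) ∨ (¬((x3 ∨ x2) → x3) ∧ x3) = True ∨ False = True
x5 ∧ x2 = False ∧ True = False
x5 → x3 = False → True = True
(x5 ∧ x2) → (x5 → x3) = False → True = True
x5 → x6 = False → True = True
x5 → (x5 → x6) = False → True = True
((x5 ∧ x2) → (x5 → x3)) ∧ (x5 → (x5 → x6)) = True ∧ True = True
((x5 ∨ x6) ∨ (¬((x3 ∨ x2) → x3) ∧ x3)) → (((x5 ∧ x2) → (x5 → x3)) ∧ (x5 → (x5 → x6))) = True → True = True

True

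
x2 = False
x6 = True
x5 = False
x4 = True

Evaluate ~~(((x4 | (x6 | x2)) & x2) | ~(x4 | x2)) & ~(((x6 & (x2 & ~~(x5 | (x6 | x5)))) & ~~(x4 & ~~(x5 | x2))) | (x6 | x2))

False

Substituting x2=False, x6=True, x5=False, x4=True:
x6 | x2 = True | False = True
x4 | (x6 | x2) = True | True = True
(x4 | (x6 | x2)) & x2 = True & False = False
x4 | x2 = True | False = True
~(x4 | x2) = ~True = False
((x4 | (x6 | x2)) & x2) | ~(x4 | x2) = False | False = False
~(((x4 | (x6 | x2)) & x2) | ~(x4 | x2)) = ~False = True
~~(((x4 | (x6 | x2)) & x2) | ~(x4 | x2)) = ~True = False
x6 | x5 = True | False = True
x5 | (x6 | x5) = False | True = True
~(x5 | (x6 | x5)) = ~True = False
~~(x5 | (x6 | x5)) = ~False = True
x2 & ~~(x5 | (x6 | x5)) = False & True = False
x6 & (x2 & ~~(x5 | (x6 | x5))) = True & False = False
x5 | x2 = False | False = False
~(x5 | x2) = ~False = True
~~(x5 | x2) = ~True = False
x4 & ~~(x5 | x2) = True & False = False
~(x4 & ~~(x5 | x2)) = ~False = True
~~(x4 & ~~(x5 | x2)) = ~True = False
(x6 & (x2 & ~~(x5 | (x6 | x5)))) & ~~(x4 & ~~(x5 | x2)) = False & False = False
x6 | x2 = True | False = True
((x6 & (x2 & ~~(x5 | (x6 | x5)))) & ~~(x4 & ~~(x5 | x2))) | (x6 | x2) = False | True = True
~(((x6 & (x2 & ~~(x5 | (x6 | x5)))) & ~~(x4 & ~~(x5 | x2))) | (x6 | x2)) = ~True = False
~~(((x4 | (x6 | x2)) & x2) | ~(x4 | x2)) & ~(((x6 & (x2 & ~~(x5 | (x6 | x5)))) & ~~(x4 & ~~(x5 | x2))) | (x6 | x2)) = False & False = False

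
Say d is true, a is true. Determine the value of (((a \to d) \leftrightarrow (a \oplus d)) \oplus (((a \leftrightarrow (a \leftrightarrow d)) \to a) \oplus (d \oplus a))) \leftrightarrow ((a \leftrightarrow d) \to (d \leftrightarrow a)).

a \to d = \text{True} \to \text{True} = \text{True}
a \oplus d = \text{True} \oplus \text{True} = \text{False}
(a \to d) \leftrightarrow (a \oplus d) = \text{True} \leftrightarrow \text{False} = \text{False}
a \leftrightarrow d = \text{True} \leftrightarrow \text{True} = \text{True}
a \leftrightarrow (a \leftrightarrow d) = \text{True} \leftrightarrow \text{True} = \text{True}
(a \leftrightarrow (a \leftrightarrow d)) \to a = \text{True} \to \text{True} = \text{True}
d \oplus a = \text{True} \oplus \text{True} = \text{False}
((a \leftrightarrow (a \leftrightarrow d)) \to a) \oplus (d \oplus a) = \text{True} \oplus \text{False} = \text{True}
((a \to d) \leftrightarrow (a \oplus d)) \oplus (((a \leftrightarrow (a \leftrightarrow d)) \to a) \oplus (d \oplus a)) = \text{False} \oplus \text{True} = \text{True}
a \leftrightarrow d = \text{True} \leftrightarrow \text{True} = \text{True}
d \leftrightarrow a = \text{True} \leftrightarrow \text{True} = \text{True}
(a \leftrightarrow d) \to (d \leftrightarrow a) = \text{True} \to \text{True} = \text{True}
(((a \to d) \leftrightarrow (a \oplus d)) \oplus (((a \leftrightarrow (a \leftrightarrow d)) \to a) \oplus (d \oplus a))) \leftrightarrow ((a \leftrightarrow d) \to (d \leftrightarrow a)) = \text{True} \leftrightarrow \text{True} = \text{True}

\text{True}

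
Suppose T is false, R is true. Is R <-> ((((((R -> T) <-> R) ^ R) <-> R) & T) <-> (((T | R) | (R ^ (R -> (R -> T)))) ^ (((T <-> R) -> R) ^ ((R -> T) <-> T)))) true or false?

R -> T = True -> False = False
(R -> T) <-> R = False <-> True = False
((R -> T) <-> R) ^ R = False ^ True = True
(((R -> T) <-> R) ^ R) <-> R = True <-> True = True
((((R -> T) <-> R) ^ R) <-> R) & T = True & False = False
T | R = False | True = True
R -> T = True -> False = False
R -> (R -> T) = True -> False = False
R ^ (R -> (R -> T)) = True ^ False = True
(T | R) | (R ^ (R -> (R -> T))) = True | True = True
T <-> R = False <-> True = False
(T <-> R) -> R = False -> True = True
R -> T = True -> False = False
(R -> T) <-> T = False <-> False = True
((T <-> R) -> R) ^ ((R -> T) <-> T) = True ^ True = False
((T | R) | (R ^ (R -> (R -> T)))) ^ (((T <-> R) -> R) ^ ((R -> T) <-> T)) = True ^ False = True
(((((R -> T) <-> R) ^ R) <-> R) & T) <-> (((T | R) | (R ^ (R -> (R -> T)))) ^ (((T <-> R) -> R) ^ ((R -> T) <-> T))) = False <-> True = False
R <-> ((((((R -> T) <-> R) ^ R) <-> R) & T) <-> (((T | R) | (R ^ (R -> (R -> T)))) ^ (((T <-> R) -> R) ^ ((R -> T) <-> T)))) = True <-> False = False

False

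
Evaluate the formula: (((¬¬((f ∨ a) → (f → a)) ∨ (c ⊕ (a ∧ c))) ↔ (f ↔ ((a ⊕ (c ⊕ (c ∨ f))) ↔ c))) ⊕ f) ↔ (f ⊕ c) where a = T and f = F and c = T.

f ∨ a = F ∨ T = T
f → a = F → T = T
(f ∨ a) → (f → a) = T → T = T
¬((f ∨ a) → (f → a)) = ¬T = F
¬¬((f ∨ a) → (f → a)) = ¬F = T
a ∧ c = T ∧ T = T
c ⊕ (a ∧ c) = T ⊕ T = F
¬¬((f ∨ a) → (f → a)) ∨ (c ⊕ (a ∧ c)) = T ∨ F = T
c ∨ f = T ∨ F = T
c ⊕ (c ∨ f) = T ⊕ T = F
a ⊕ (c ⊕ (c ∨ f)) = T ⊕ F = T
(a ⊕ (c ⊕ (c ∨ f))) ↔ c = T ↔ T = T
f ↔ ((a ⊕ (c ⊕ (c ∨ f))) ↔ c) = F ↔ T = F
(¬¬((f ∨ a) → (f → a)) ∨ (c ⊕ (a ∧ c))) ↔ (f ↔ ((a ⊕ (c ⊕ (c ∨ f))) ↔ c)) = T ↔ F = F
((¬¬((f ∨ a) → (f → a)) ∨ (c ⊕ (a ∧ c))) ↔ (f ↔ ((a ⊕ (c ⊕ (c ∨ f))) ↔ c))) ⊕ f = F ⊕ F = F
f ⊕ c = F ⊕ T = T
(((¬¬((f ∨ a) → (f → a)) ∨ (c ⊕ (a ∧ c))) ↔ (f ↔ ((a ⊕ (c ⊕ (c ∨ f))) ↔ c))) ⊕ f) ↔ (f ⊕ c) = F ↔ T = F

F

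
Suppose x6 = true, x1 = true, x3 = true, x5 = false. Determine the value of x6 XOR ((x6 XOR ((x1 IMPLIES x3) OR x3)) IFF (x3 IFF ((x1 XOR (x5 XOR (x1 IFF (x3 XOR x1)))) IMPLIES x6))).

x1 IMPLIES x3 = true IMPLIES true = true
(x1 IMPLIES x3) OR x3 = true OR true = true
x6 XOR ((x1 IMPLIES x3) OR x3) = true XOR true = false
x3 XOR x1 = true XOR true = false
x1 IFF (x3 XOR x1) = true IFF false = false
x5 XOR (x1 IFF (x3 XOR x1)) = false XOR false = false
x1 XOR (x5 XOR (x1 IFF (x3 XOR x1))) = true XOR false = true
(x1 XOR (x5 XOR (x1 IFF (x3 XOR x1)))) IMPLIES x6 = true IMPLIES true = true
x3 IFF ((x1 XOR (x5 XOR (x1 IFF (x3 XOR x1)))) IMPLIES x6) = true IFF true = true
(x6 XOR ((x1 IMPLIES x3) OR x3)) IFF (x3 IFF ((x1 XOR (x5 XOR (x1 IFF (x3 XOR x1)))) IMPLIES x6)) = false IFF true = false
x6 XOR ((x6 XOR ((x1 IMPLIES x3) OR x3)) IFF (x3 IFF ((x1 XOR (x5 XOR (x1 IFF (x3 XOR x1)))) IMPLIES x6))) = true XOR false = true

true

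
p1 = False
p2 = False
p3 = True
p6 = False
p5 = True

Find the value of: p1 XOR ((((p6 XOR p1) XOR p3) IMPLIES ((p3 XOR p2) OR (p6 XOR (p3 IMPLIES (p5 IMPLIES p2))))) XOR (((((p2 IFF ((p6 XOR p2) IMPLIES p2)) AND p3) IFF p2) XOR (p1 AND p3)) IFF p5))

p6 XOR p1 = False XOR False = False
(p6 XOR p1) XOR p3 = False XOR True = True
p3 XOR p2 = True XOR False = True
p5 IMPLIES p2 = True IMPLIES False = False
p3 IMPLIES (p5 IMPLIES p2) = True IMPLIES False = False
p6 XOR (p3 IMPLIES (p5 IMPLIES p2)) = False XOR False = False
(p3 XOR p2) OR (p6 XOR (p3 IMPLIES (p5 IMPLIES p2))) = True OR False = True
((p6 XOR p1) XOR p3) IMPLIES ((p3 XOR p2) OR (p6 XOR (p3 IMPLIES (p5 IMPLIES p2)))) = True IMPLIES True = True
p6 XOR p2 = False XOR False = False
(p6 XOR p2) IMPLIES p2 = False IMPLIES False = True
p2 IFF ((p6 XOR p2) IMPLIES p2) = False IFF True = False
(p2 IFF ((p6 XOR p2) IMPLIES p2)) AND p3 = False AND True = False
((p2 IFF ((p6 XOR p2) IMPLIES p2)) AND p3) IFF p2 = False IFF False = True
p1 AND p3 = False AND True = False
(((p2 IFF ((p6 XOR p2) IMPLIES p2)) AND p3) IFF p2) XOR (p1 AND p3) = True XOR False = True
((((p2 IFF ((p6 XOR p2) IMPLIES p2)) AND p3) IFF p2) XOR (p1 AND p3)) IFF p5 = True IFF True = True
(((p6 XOR p1) XOR p3) IMPLIES ((p3 XOR p2) OR (p6 XOR (p3 IMPLIES (p5 IMPLIES p2))))) XOR (((((p2 IFF ((p6 XOR p2) IMPLIES p2)) AND p3) IFF p2) XOR (p1 AND p3)) IFF p5) = True XOR True = False
p1 XOR ((((p6 XOR p1) XOR p3) IMPLIES ((p3 XOR p2) OR (p6 XOR (p3 IMPLIES (p5 IMPLIES p2))))) XOR (((((p2 IFF ((p6 XOR p2) IMPLIES p2)) AND p3) IFF p2) XOR (p1 AND p3)) IFF p5)) = False XOR False = False

False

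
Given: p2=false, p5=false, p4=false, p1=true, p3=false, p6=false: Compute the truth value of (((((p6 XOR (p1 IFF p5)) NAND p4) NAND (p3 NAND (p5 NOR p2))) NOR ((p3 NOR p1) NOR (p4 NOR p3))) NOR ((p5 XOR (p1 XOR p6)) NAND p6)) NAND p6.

true

p1 IFF p5 = true IFF false = false
p6 XOR (p1 IFF p5) = false XOR false = false
(p6 XOR (p1 IFF p5)) NAND p4 = false NAND false = true
p5 NOR p2 = false NOR false = true
p3 NAND (p5 NOR p2) = false NAND true = true
((p6 XOR (p1 IFF p5)) NAND p4) NAND (p3 NAND (p5 NOR p2)) = true NAND true = false
p3 NOR p1 = false NOR true = false
p4 NOR p3 = false NOR false = true
(p3 NOR p1) NOR (p4 NOR p3) = false NOR true = false
(((p6 XOR (p1 IFF p5)) NAND p4) NAND (p3 NAND (p5 NOR p2))) NOR ((p3 NOR p1) NOR (p4 NOR p3)) = false NOR false = true
p1 XOR p6 = true XOR false = true
p5 XOR (p1 XOR p6) = false XOR true = true
(p5 XOR (p1 XOR p6)) NAND p6 = true NAND false = true
((((p6 XOR (p1 IFF p5)) NAND p4) NAND (p3 NAND (p5 NOR p2))) NOR ((p3 NOR p1) NOR (p4 NOR p3))) NOR ((p5 XOR (p1 XOR p6)) NAND p6) = true NOR true = false
(((((p6 XOR (p1 IFF p5)) NAND p4) NAND (p3 NAND (p5 NOR p2))) NOR ((p3 NOR p1) NOR (p4 NOR p3))) NOR ((p5 XOR (p1 XOR p6)) NAND p6)) NAND p6 = false NAND false = true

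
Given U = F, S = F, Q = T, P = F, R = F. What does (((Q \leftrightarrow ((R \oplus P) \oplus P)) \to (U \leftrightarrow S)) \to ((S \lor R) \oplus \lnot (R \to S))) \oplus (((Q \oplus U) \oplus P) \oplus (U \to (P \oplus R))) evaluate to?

R \oplus P = F \oplus F = F
(R \oplus P) \oplus P = F \oplus F = F
Q \leftrightarrow ((R \oplus P) \oplus P) = T \leftrightarrow F = F
U \leftrightarrow S = F \leftrightarrow F = T
(Q \leftrightarrow ((R \oplus P) \oplus P)) \to (U \leftrightarrow S) = F \to T = T
S \lor R = F \lor F = F
R \to S = F \to F = T
\lnot (R \to S) = \lnot T = F
(S \lor R) \oplus \lnot (R \to S) = F \oplus F = F
((Q \leftrightarrow ((R \oplus P) \oplus P)) \to (U \leftrightarrow S)) \to ((S \lor R) \oplus \lnot (R \to S)) = T \to F = F
Q \oplus U = T \oplus F = T
(Q \oplus U) \oplus P = T \oplus F = T
P \oplus R = F \oplus F = F
U \to (P \oplus R) = F \to F = T
((Q \oplus U) \oplus P) \oplus (U \to (P \oplus R)) = T \oplus T = F
(((Q \leftrightarrow ((R \oplus P) \oplus P)) \to (U \leftrightarrow S)) \to ((S \lor R) \oplus \lnot (R \to S))) \oplus (((Q \oplus U) \oplus P) \oplus (U \to (P \oplus R))) = F \oplus F = F

F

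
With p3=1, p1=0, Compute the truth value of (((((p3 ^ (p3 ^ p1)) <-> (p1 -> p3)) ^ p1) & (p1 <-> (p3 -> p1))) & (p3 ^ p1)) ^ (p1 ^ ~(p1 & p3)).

1

Substituting p3=1, p1=0:
p3 ^ p1 = 1 ^ 0 = 1
p3 ^ (p3 ^ p1) = 1 ^ 1 = 0
p1 -> p3 = 0 -> 1 = 1
(p3 ^ (p3 ^ p1)) <-> (p1 -> p3) = 0 <-> 1 = 0
((p3 ^ (p3 ^ p1)) <-> (p1 -> p3)) ^ p1 = 0 ^ 0 = 0
p3 -> p1 = 1 -> 0 = 0
p1 <-> (p3 -> p1) = 0 <-> 0 = 1
(((p3 ^ (p3 ^ p1)) <-> (p1 -> p3)) ^ p1) & (p1 <-> (p3 -> p1)) = 0 & 1 = 0
p3 ^ p1 = 1 ^ 0 = 1
((((p3 ^ (p3 ^ p1)) <-> (p1 -> p3)) ^ p1) & (p1 <-> (p3 -> p1))) & (p3 ^ p1) = 0 & 1 = 0
p1 & p3 = 0 & 1 = 0
~(p1 & p3) = ~0 = 1
p1 ^ ~(p1 & p3) = 0 ^ 1 = 1
(((((p3 ^ (p3 ^ p1)) <-> (p1 -> p3)) ^ p1) & (p1 <-> (p3 -> p1))) & (p3 ^ p1)) ^ (p1 ^ ~(p1 & p3)) = 0 ^ 1 = 1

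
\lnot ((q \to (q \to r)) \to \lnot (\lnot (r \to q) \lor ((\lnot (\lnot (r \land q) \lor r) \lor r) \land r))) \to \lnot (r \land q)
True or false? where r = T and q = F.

q \to r = F \to T = T
q \to (q \to r) = F \to T = T
r \to q = T \to F = F
\lnot (r \to q) = \lnot F = T
r \land q = T \land F = F
\lnot (r \land q) = \lnot F = T
\lnot (r \land q) \lor r = T \lor T = T
\lnot (\lnot (r \land q) \lor r) = \lnot T = F
\lnot (\lnot (r \land q) \lor r) \lor r = F \lor T = T
(\lnot (\lnot (r \land q) \lor r) \lor r) \land r = T \land T = T
\lnot (r \to q) \lor ((\lnot (\lnot (r \land q) \lor r) \lor r) \land r) = T \lor T = T
\lnot (\lnot (r \to q) \lor ((\lnot (\lnot (r \land q) \lor r) \lor r) \land r)) = \lnot T = F
(q \to (q \to r)) \to \lnot (\lnot (r \to q) \lor ((\lnot (\lnot (r \land q) \lor r) \lor r) \land r)) = T \to F = F
\lnot ((q \to (q \to r)) \to \lnot (\lnot (r \to q) \lor ((\lnot (\lnot (r \land q) \lor r) \lor r) \land r))) = \lnot F = T
r \land q = T \land F = F
\lnot (r \land q) = \lnot F = T
\lnot ((q \to (q \to r)) \to \lnot (\lnot (r \to q) \lor ((\lnot (\lnot (r \land q) \lor r) \lor r) \land r))) \to \lnot (r \land q) = T \to T = T

T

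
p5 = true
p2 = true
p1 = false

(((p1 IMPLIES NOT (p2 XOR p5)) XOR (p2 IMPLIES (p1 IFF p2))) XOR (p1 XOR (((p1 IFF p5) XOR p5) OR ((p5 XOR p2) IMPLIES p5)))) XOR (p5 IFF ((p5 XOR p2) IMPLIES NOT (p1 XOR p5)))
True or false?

true

p2 XOR p5 = true XOR true = false
NOT (p2 XOR p5) = NOT false = true
p1 IMPLIES NOT (p2 XOR p5) = false IMPLIES true = true
p1 IFF p2 = false IFF true = false
p2 IMPLIES (p1 IFF p2) = true IMPLIES false = false
(p1 IMPLIES NOT (p2 XOR p5)) XOR (p2 IMPLIES (p1 IFF p2)) = true XOR false = true
p1 IFF p5 = false IFF true = false
(p1 IFF p5) XOR p5 = false XOR true = true
p5 XOR p2 = true XOR true = false
(p5 XOR p2) IMPLIES p5 = false IMPLIES true = true
((p1 IFF p5) XOR p5) OR ((p5 XOR p2) IMPLIES p5) = true OR true = true
p1 XOR (((p1 IFF p5) XOR p5) OR ((p5 XOR p2) IMPLIES p5)) = false XOR true = true
((p1 IMPLIES NOT (p2 XOR p5)) XOR (p2 IMPLIES (p1 IFF p2))) XOR (p1 XOR (((p1 IFF p5) XOR p5) OR ((p5 XOR p2) IMPLIES p5))) = true XOR true = false
p5 XOR p2 = true XOR true = false
p1 XOR p5 = false XOR true = true
NOT (p1 XOR p5) = NOT true = false
(p5 XOR p2) IMPLIES NOT (p1 XOR p5) = false IMPLIES false = true
p5 IFF ((p5 XOR p2) IMPLIES NOT (p1 XOR p5)) = true IFF true = true
(((p1 IMPLIES NOT (p2 XOR p5)) XOR (p2 IMPLIES (p1 IFF p2))) XOR (p1 XOR (((p1 IFF p5) XOR p5) OR ((p5 XOR p2) IMPLIES p5)))) XOR (p5 IFF ((p5 XOR p2) IMPLIES NOT (p1 XOR p5))) = false XOR true = true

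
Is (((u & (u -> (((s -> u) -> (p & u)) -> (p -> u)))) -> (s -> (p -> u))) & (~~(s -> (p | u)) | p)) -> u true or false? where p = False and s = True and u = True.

Substituting p=False, s=True, u=True:
s -> u = True -> True = True
p & u = False & True = False
(s -> u) -> (p & u) = True -> False = False
p -> u = False -> True = True
((s -> u) -> (p & u)) -> (p -> u) = False -> True = True
u -> (((s -> u) -> (p & u)) -> (p -> u)) = True -> True = True
u & (u -> (((s -> u) -> (p & u)) -> (p -> u))) = True & True = True
p -> u = False -> True = True
s -> (p -> u) = True -> True = True
(u & (u -> (((s -> u) -> (p & u)) -> (p -> u)))) -> (s -> (p -> u)) = True -> True = True
p | u = False | True = True
s -> (p | u) = True -> True = True
~(s -> (p | u)) = ~True = False
~~(s -> (p | u)) = ~False = True
~~(s -> (p | u)) | p = True | False = True
((u & (u -> (((s -> u) -> (p & u)) -> (p -> u)))) -> (s -> (p -> u))) & (~~(s -> (p | u)) | p) = True & True = True
(((u & (u -> (((s -> u) -> (p & u)) -> (p -> u)))) -> (s -> (p -> u))) & (~~(s -> (p | u)) | p)) -> u = True -> True = True

True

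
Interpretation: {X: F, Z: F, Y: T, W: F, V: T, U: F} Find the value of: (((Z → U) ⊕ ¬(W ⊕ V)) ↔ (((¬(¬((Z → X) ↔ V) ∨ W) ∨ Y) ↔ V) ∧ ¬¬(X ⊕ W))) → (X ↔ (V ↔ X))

Z → U = F → F = T
W ⊕ V = F ⊕ T = T
¬(W ⊕ V) = ¬T = F
(Z → U) ⊕ ¬(W ⊕ V) = T ⊕ F = T
Z → X = F → F = T
(Z → X) ↔ V = T ↔ T = T
¬((Z → X) ↔ V) = ¬T = F
¬((Z → X) ↔ V) ∨ W = F ∨ F = F
¬(¬((Z → X) ↔ V) ∨ W) = ¬F = T
¬(¬((Z → X) ↔ V) ∨ W) ∨ Y = T ∨ T = T
(¬(¬((Z → X) ↔ V) ∨ W) ∨ Y) ↔ V = T ↔ T = T
X ⊕ W = F ⊕ F = F
¬(X ⊕ W) = ¬F = T
¬¬(X ⊕ W) = ¬T = F
((¬(¬((Z → X) ↔ V) ∨ W) ∨ Y) ↔ V) ∧ ¬¬(X ⊕ W) = T ∧ F = F
((Z → U) ⊕ ¬(W ⊕ V)) ↔ (((¬(¬((Z → X) ↔ V) ∨ W) ∨ Y) ↔ V) ∧ ¬¬(X ⊕ W)) = T ↔ F = F
V ↔ X = T ↔ F = F
X ↔ (V ↔ X) = F ↔ F = T
(((Z → U) ⊕ ¬(W ⊕ V)) ↔ (((¬(¬((Z → X) ↔ V) ∨ W) ∨ Y) ↔ V) ∧ ¬¬(X ⊕ W))) → (X ↔ (V ↔ X)) = F → T = T

T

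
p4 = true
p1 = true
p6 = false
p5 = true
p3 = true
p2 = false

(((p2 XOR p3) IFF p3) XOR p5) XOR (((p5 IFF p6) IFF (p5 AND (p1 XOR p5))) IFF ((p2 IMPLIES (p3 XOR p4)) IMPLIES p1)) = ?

p2 XOR p3 = false XOR true = true
(p2 XOR p3) IFF p3 = true IFF true = true
((p2 XOR p3) IFF p3) XOR p5 = true XOR true = false
p5 IFF p6 = true IFF false = false
p1 XOR p5 = true XOR true = false
p5 AND (p1 XOR p5) = true AND false = false
(p5 IFF p6) IFF (p5 AND (p1 XOR p5)) = false IFF false = true
p3 XOR p4 = true XOR true = false
p2 IMPLIES (p3 XOR p4) = false IMPLIES false = true
(p2 IMPLIES (p3 XOR p4)) IMPLIES p1 = true IMPLIES true = true
((p5 IFF p6) IFF (p5 AND (p1 XOR p5))) IFF ((p2 IMPLIES (p3 XOR p4)) IMPLIES p1) = true IFF true = true
(((p2 XOR p3) IFF p3) XOR p5) XOR (((p5 IFF p6) IFF (p5 AND (p1 XOR p5))) IFF ((p2 IMPLIES (p3 XOR p4)) IMPLIES p1)) = false XOR true = true

true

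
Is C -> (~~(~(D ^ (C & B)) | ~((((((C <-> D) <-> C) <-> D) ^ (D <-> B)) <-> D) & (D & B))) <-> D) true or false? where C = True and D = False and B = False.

False

Substituting C=True, D=False, B=False:
C & B = True & False = False
D ^ (C & B) = False ^ False = False
~(D ^ (C & B)) = ~False = True
C <-> D = True <-> False = False
(C <-> D) <-> C = False <-> True = False
((C <-> D) <-> C) <-> D = False <-> False = True
D <-> B = False <-> False = True
(((C <-> D) <-> C) <-> D) ^ (D <-> B) = True ^ True = False
((((C <-> D) <-> C) <-> D) ^ (D <-> B)) <-> D = False <-> False = True
D & B = False & False = False
(((((C <-> D) <-> C) <-> D) ^ (D <-> B)) <-> D) & (D & B) = True & False = False
~((((((C <-> D) <-> C) <-> D) ^ (D <-> B)) <-> D) & (D & B)) = ~False = True
~(D ^ (C & B)) | ~((((((C <-> D) <-> C) <-> D) ^ (D <-> B)) <-> D) & (D & B)) = True | True = True
~(~(D ^ (C & B)) | ~((((((C <-> D) <-> C) <-> D) ^ (D <-> B)) <-> D) & (D & B))) = ~True = False
~~(~(D ^ (C & B)) | ~((((((C <-> D) <-> C) <-> D) ^ (D <-> B)) <-> D) & (D & B))) = ~False = True
~~(~(D ^ (C & B)) | ~((((((C <-> D) <-> C) <-> D) ^ (D <-> B)) <-> D) & (D & B))) <-> D = True <-> False = False
C -> (~~(~(D ^ (C & B)) | ~((((((C <-> D) <-> C) <-> D) ^ (D <-> B)) <-> D) & (D & B))) <-> D) = True -> False = False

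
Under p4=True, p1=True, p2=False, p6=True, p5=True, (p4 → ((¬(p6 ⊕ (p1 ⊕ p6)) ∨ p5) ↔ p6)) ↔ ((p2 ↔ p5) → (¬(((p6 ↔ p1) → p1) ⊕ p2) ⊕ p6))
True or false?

p1 ⊕ p6 = True ⊕ True = False
p6 ⊕ (p1 ⊕ p6) = True ⊕ False = True
¬(p6 ⊕ (p1 ⊕ p6)) = ¬True = False
¬(p6 ⊕ (p1 ⊕ p6)) ∨ p5 = False ∨ True = True
(¬(p6 ⊕ (p1 ⊕ p6)) ∨ p5) ↔ p6 = True ↔ True = True
p4 → ((¬(p6 ⊕ (p1 ⊕ p6)) ∨ p5) ↔ p6) = True → True = True
p2 ↔ p5 = False ↔ True = False
p6 ↔ p1 = True ↔ True = True
(p6 ↔ p1) → p1 = True → True = True
((p6 ↔ p1) → p1) ⊕ p2 = True ⊕ False = True
¬(((p6 ↔ p1) → p1) ⊕ p2) = ¬True = False
¬(((p6 ↔ p1) → p1) ⊕ p2) ⊕ p6 = False ⊕ True = True
(p2 ↔ p5) → (¬(((p6 ↔ p1) → p1) ⊕ p2) ⊕ p6) = False → True = True
(p4 → ((¬(p6 ⊕ (p1 ⊕ p6)) ∨ p5) ↔ p6)) ↔ ((p2 ↔ p5) → (¬(((p6 ↔ p1) → p1) ⊕ p2) ⊕ p6)) = True ↔ True = True

True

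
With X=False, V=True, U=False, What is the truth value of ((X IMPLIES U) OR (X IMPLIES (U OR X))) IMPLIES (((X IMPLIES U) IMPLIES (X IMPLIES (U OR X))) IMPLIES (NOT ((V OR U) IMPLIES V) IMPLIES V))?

Substituting X=False, V=True, U=False:
X IMPLIES U = False IMPLIES False = True
U OR X = False OR False = False
X IMPLIES (U OR X) = False IMPLIES False = True
(X IMPLIES U) OR (X IMPLIES (U OR X)) = True OR True = True
X IMPLIES U = False IMPLIES False = True
U OR X = False OR False = False
X IMPLIES (U OR X) = False IMPLIES False = True
(X IMPLIES U) IMPLIES (X IMPLIES (U OR X)) = True IMPLIES True = True
V OR U = True OR False = True
(V OR U) IMPLIES V = True IMPLIES True = True
NOT ((V OR U) IMPLIES V) = NOT True = False
NOT ((V OR U) IMPLIES V) IMPLIES V = False IMPLIES True = True
((X IMPLIES U) IMPLIES (X IMPLIES (U OR X))) IMPLIES (NOT ((V OR U) IMPLIES V) IMPLIES V) = True IMPLIES True = True
((X IMPLIES U) OR (X IMPLIES (U OR X))) IMPLIES (((X IMPLIES U) IMPLIES (X IMPLIES (U OR X))) IMPLIES (NOT ((V OR U) IMPLIES V) IMPLIES V)) = True IMPLIES True = True

True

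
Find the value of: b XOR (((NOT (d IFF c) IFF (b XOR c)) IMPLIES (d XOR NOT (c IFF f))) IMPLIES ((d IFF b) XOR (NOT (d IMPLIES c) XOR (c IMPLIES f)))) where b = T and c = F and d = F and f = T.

d IFF c = F IFF F = T
NOT (d IFF c) = NOT T = F
b XOR c = T XOR F = T
NOT (d IFF c) IFF (b XOR c) = F IFF T = F
c IFF f = F IFF T = F
NOT (c IFF f) = NOT F = T
d XOR NOT (c IFF f) = F XOR T = T
(NOT (d IFF c) IFF (b XOR c)) IMPLIES (d XOR NOT (c IFF f)) = F IMPLIES T = T
d IFF b = F IFF T = F
d IMPLIES c = F IMPLIES F = T
NOT (d IMPLIES c) = NOT T = F
c IMPLIES f = F IMPLIES T = T
NOT (d IMPLIES c) XOR (c IMPLIES f) = F XOR T = T
(d IFF b) XOR (NOT (d IMPLIES c) XOR (c IMPLIES f)) = F XOR T = T
((NOT (d IFF c) IFF (b XOR c)) IMPLIES (d XOR NOT (c IFF f))) IMPLIES ((d IFF b) XOR (NOT (d IMPLIES c) XOR (c IMPLIES f))) = T IMPLIES T = T
b XOR (((NOT (d IFF c) IFF (b XOR c)) IMPLIES (d XOR NOT (c IFF f))) IMPLIES ((d IFF b) XOR (NOT (d IMPLIES c) XOR (c IMPLIES f)))) = T XOR T = F

F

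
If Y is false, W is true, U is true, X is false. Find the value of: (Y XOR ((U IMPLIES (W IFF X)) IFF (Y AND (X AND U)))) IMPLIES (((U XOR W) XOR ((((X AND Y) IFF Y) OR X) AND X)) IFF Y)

T

W IFF X = T IFF F = F
U IMPLIES (W IFF X) = T IMPLIES F = F
X AND U = F AND T = F
Y AND (X AND U) = F AND F = F
(U IMPLIES (W IFF X)) IFF (Y AND (X AND U)) = F IFF F = T
Y XOR ((U IMPLIES (W IFF X)) IFF (Y AND (X AND U))) = F XOR T = T
U XOR W = T XOR T = F
X AND Y = F AND F = F
(X AND Y) IFF Y = F IFF F = T
((X AND Y) IFF Y) OR X = T OR F = T
(((X AND Y) IFF Y) OR X) AND X = T AND F = F
(U XOR W) XOR ((((X AND Y) IFF Y) OR X) AND X) = F XOR F = F
((U XOR W) XOR ((((X AND Y) IFF Y) OR X) AND X)) IFF Y = F IFF F = T
(Y XOR ((U IMPLIES (W IFF X)) IFF (Y AND (X AND U)))) IMPLIES (((U XOR W) XOR ((((X AND Y) IFF Y) OR X) AND X)) IFF Y) = T IMPLIES T = T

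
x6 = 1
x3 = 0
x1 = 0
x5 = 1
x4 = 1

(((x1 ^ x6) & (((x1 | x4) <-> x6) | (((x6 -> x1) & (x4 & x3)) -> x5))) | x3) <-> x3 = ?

0

x1 ^ x6 = 0 ^ 1 = 1
x1 | x4 = 0 | 1 = 1
(x1 | x4) <-> x6 = 1 <-> 1 = 1
x6 -> x1 = 1 -> 0 = 0
x4 & x3 = 1 & 0 = 0
(x6 -> x1) & (x4 & x3) = 0 & 0 = 0
((x6 -> x1) & (x4 & x3)) -> x5 = 0 -> 1 = 1
((x1 | x4) <-> x6) | (((x6 -> x1) & (x4 & x3)) -> x5) = 1 | 1 = 1
(x1 ^ x6) & (((x1 | x4) <-> x6) | (((x6 -> x1) & (x4 & x3)) -> x5)) = 1 & 1 = 1
((x1 ^ x6) & (((x1 | x4) <-> x6) | (((x6 -> x1) & (x4 & x3)) -> x5))) | x3 = 1 | 0 = 1
(((x1 ^ x6) & (((x1 | x4) <-> x6) | (((x6 -> x1) & (x4 & x3)) -> x5))) | x3) <-> x3 = 1 <-> 0 = 0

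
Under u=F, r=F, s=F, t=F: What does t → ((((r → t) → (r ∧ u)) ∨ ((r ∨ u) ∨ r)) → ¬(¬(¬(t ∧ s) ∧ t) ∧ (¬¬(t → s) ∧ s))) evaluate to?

T

r → t = F → F = T
r ∧ u = F ∧ F = F
(r → t) → (r ∧ u) = T → F = F
r ∨ u = F ∨ F = F
(r ∨ u) ∨ r = F ∨ F = F
((r → t) → (r ∧ u)) ∨ ((r ∨ u) ∨ r) = F ∨ F = F
t ∧ s = F ∧ F = F
¬(t ∧ s) = ¬F = T
¬(t ∧ s) ∧ t = T ∧ F = F
¬(¬(t ∧ s) ∧ t) = ¬F = T
t → s = F → F = T
¬(t → s) = ¬T = F
¬¬(t → s) = ¬F = T
¬¬(t → s) ∧ s = T ∧ F = F
¬(¬(t ∧ s) ∧ t) ∧ (¬¬(t → s) ∧ s) = T ∧ F = F
¬(¬(¬(t ∧ s) ∧ t) ∧ (¬¬(t → s) ∧ s)) = ¬F = T
(((r → t) → (r ∧ u)) ∨ ((r ∨ u) ∨ r)) → ¬(¬(¬(t ∧ s) ∧ t) ∧ (¬¬(t → s) ∧ s)) = F → T = T
t → ((((r → t) → (r ∧ u)) ∨ ((r ∨ u) ∨ r)) → ¬(¬(¬(t ∧ s) ∧ t) ∧ (¬¬(t → s) ∧ s))) = F → T = T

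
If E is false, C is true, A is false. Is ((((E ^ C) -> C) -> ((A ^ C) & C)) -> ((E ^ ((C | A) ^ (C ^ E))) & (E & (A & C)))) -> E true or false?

True

Substituting E=False, C=True, A=False:
E ^ C = False ^ True = True
(E ^ C) -> C = True -> True = True
A ^ C = False ^ True = True
(A ^ C) & C = True & True = True
((E ^ C) -> C) -> ((A ^ C) & C) = True -> True = True
C | A = True | False = True
C ^ E = True ^ False = True
(C | A) ^ (C ^ E) = True ^ True = False
E ^ ((C | A) ^ (C ^ E)) = False ^ False = False
A & C = False & True = False
E & (A & C) = False & False = False
(E ^ ((C | A) ^ (C ^ E))) & (E & (A & C)) = False & False = False
(((E ^ C) -> C) -> ((A ^ C) & C)) -> ((E ^ ((C | A) ^ (C ^ E))) & (E & (A & C))) = True -> False = False
((((E ^ C) -> C) -> ((A ^ C) & C)) -> ((E ^ ((C | A) ^ (C ^ E))) & (E & (A & C)))) -> E = False -> False = True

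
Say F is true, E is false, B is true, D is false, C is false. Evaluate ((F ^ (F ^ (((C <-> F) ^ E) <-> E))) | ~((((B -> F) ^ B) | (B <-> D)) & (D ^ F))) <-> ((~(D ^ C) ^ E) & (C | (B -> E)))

C <-> F = False <-> True = False
(C <-> F) ^ E = False ^ False = False
((C <-> F) ^ E) <-> E = False <-> False = True
F ^ (((C <-> F) ^ E) <-> E) = True ^ True = False
F ^ (F ^ (((C <-> F) ^ E) <-> E)) = True ^ False = True
B -> F = True -> True = True
(B -> F) ^ B = True ^ True = False
B <-> D = True <-> False = False
((B -> F) ^ B) | (B <-> D) = False | False = False
D ^ F = False ^ True = True
(((B -> F) ^ B) | (B <-> D)) & (D ^ F) = False & True = False
~((((B -> F) ^ B) | (B <-> D)) & (D ^ F)) = ~False = True
(F ^ (F ^ (((C <-> F) ^ E) <-> E))) | ~((((B -> F) ^ B) | (B <-> D)) & (D ^ F)) = True | True = True
D ^ C = False ^ False = False
~(D ^ C) = ~False = True
~(D ^ C) ^ E = True ^ False = True
B -> E = True -> False = False
C | (B -> E) = False | False = False
(~(D ^ C) ^ E) & (C | (B -> E)) = True & False = False
((F ^ (F ^ (((C <-> F) ^ E) <-> E))) | ~((((B -> F) ^ B) | (B <-> D)) & (D ^ F))) <-> ((~(D ^ C) ^ E) & (C | (B -> E))) = True <-> False = False

False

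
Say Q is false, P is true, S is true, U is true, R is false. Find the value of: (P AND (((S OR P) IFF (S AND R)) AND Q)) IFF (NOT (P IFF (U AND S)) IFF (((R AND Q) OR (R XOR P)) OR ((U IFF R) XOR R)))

S OR P = T OR T = T
S AND R = T AND F = F
(S OR P) IFF (S AND R) = T IFF F = F
((S OR P) IFF (S AND R)) AND Q = F AND F = F
P AND (((S OR P) IFF (S AND R)) AND Q) = T AND F = F
U AND S = T AND T = T
P IFF (U AND S) = T IFF T = T
NOT (P IFF (U AND S)) = NOT T = F
R AND Q = F AND F = F
R XOR P = F XOR T = T
(R AND Q) OR (R XOR P) = F OR T = T
U IFF R = T IFF F = F
(U IFF R) XOR R = F XOR F = F
((R AND Q) OR (R XOR P)) OR ((U IFF R) XOR R) = T OR F = T
NOT (P IFF (U AND S)) IFF (((R AND Q) OR (R XOR P)) OR ((U IFF R) XOR R)) = F IFF T = F
(P AND (((S OR P) IFF (S AND R)) AND Q)) IFF (NOT (P IFF (U AND S)) IFF (((R AND Q) OR (R XOR P)) OR ((U IFF R) XOR R))) = F IFF F = T

T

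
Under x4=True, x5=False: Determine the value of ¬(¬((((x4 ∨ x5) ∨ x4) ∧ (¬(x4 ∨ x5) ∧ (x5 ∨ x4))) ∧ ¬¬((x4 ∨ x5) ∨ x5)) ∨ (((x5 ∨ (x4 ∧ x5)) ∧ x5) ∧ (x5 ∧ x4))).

x4 ∨ x5 = True ∨ False = True
(x4 ∨ x5) ∨ x4 = True ∨ True = True
x4 ∨ x5 = True ∨ False = True
¬(x4 ∨ x5) = ¬True = False
x5 ∨ x4 = False ∨ True = True
¬(x4 ∨ x5) ∧ (x5 ∨ x4) = False ∧ True = False
((x4 ∨ x5) ∨ x4) ∧ (¬(x4 ∨ x5) ∧ (x5 ∨ x4)) = True ∧ False = False
x4 ∨ x5 = True ∨ False = True
(x4 ∨ x5) ∨ x5 = True ∨ False = True
¬((x4 ∨ x5) ∨ x5) = ¬True = False
¬¬((x4 ∨ x5) ∨ x5) = ¬False = True
(((x4 ∨ x5) ∨ x4) ∧ (¬(x4 ∨ x5) ∧ (x5 ∨ x4))) ∧ ¬¬((x4 ∨ x5) ∨ x5) = False ∧ True = False
¬((((x4 ∨ x5) ∨ x4) ∧ (¬(x4 ∨ x5) ∧ (x5 ∨ x4))) ∧ ¬¬((x4 ∨ x5) ∨ x5)) = ¬False = True
x4 ∧ x5 = True ∧ False = False
x5 ∨ (x4 ∧ x5) = False ∨ False = False
(x5 ∨ (x4 ∧ x5)) ∧ x5 = False ∧ False = False
x5 ∧ x4 = False ∧ True = False
((x5 ∨ (x4 ∧ x5)) ∧ x5) ∧ (x5 ∧ x4) = False ∧ False = False
¬((((x4 ∨ x5) ∨ x4) ∧ (¬(x4 ∨ x5) ∧ (x5 ∨ x4))) ∧ ¬¬((x4 ∨ x5) ∨ x5)) ∨ (((x5 ∨ (x4 ∧ x5)) ∧ x5) ∧ (x5 ∧ x4)) = True ∨ False = True
¬(¬((((x4 ∨ x5) ∨ x4) ∧ (¬(x4 ∨ x5) ∧ (x5 ∨ x4))) ∧ ¬¬((x4 ∨ x5) ∨ x5)) ∨ (((x5 ∨ (x4 ∧ x5)) ∧ x5) ∧ (x5 ∧ x4))) = ¬True = False

False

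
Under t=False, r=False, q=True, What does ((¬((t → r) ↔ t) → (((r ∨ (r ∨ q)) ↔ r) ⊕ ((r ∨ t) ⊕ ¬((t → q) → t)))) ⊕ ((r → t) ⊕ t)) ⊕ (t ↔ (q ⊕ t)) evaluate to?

False

t → r = False → False = True
(t → r) ↔ t = True ↔ False = False
¬((t → r) ↔ t) = ¬False = True
r ∨ q = False ∨ True = True
r ∨ (r ∨ q) = False ∨ True = True
(r ∨ (r ∨ q)) ↔ r = True ↔ False = False
r ∨ t = False ∨ False = False
t → q = False → True = True
(t → q) → t = True → False = False
¬((t → q) → t) = ¬False = True
(r ∨ t) ⊕ ¬((t → q) → t) = False ⊕ True = True
((r ∨ (r ∨ q)) ↔ r) ⊕ ((r ∨ t) ⊕ ¬((t → q) → t)) = False ⊕ True = True
¬((t → r) ↔ t) → (((r ∨ (r ∨ q)) ↔ r) ⊕ ((r ∨ t) ⊕ ¬((t → q) → t))) = True → True = True
r → t = False → False = True
(r → t) ⊕ t = True ⊕ False = True
(¬((t → r) ↔ t) → (((r ∨ (r ∨ q)) ↔ r) ⊕ ((r ∨ t) ⊕ ¬((t → q) → t)))) ⊕ ((r → t) ⊕ t) = True ⊕ True = False
q ⊕ t = True ⊕ False = True
t ↔ (q ⊕ t) = False ↔ True = False
((¬((t → r) ↔ t) → (((r ∨ (r ∨ q)) ↔ r) ⊕ ((r ∨ t) ⊕ ¬((t → q) → t)))) ⊕ ((r → t) ⊕ t)) ⊕ (t ↔ (q ⊕ t)) = False ⊕ False = False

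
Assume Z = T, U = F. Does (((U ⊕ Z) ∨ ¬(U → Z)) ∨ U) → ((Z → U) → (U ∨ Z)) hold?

Substituting Z=T, U=F:
U ⊕ Z = F ⊕ T = T
U → Z = F → T = T
¬(U → Z) = ¬T = F
(U ⊕ Z) ∨ ¬(U → Z) = T ∨ F = T
((U ⊕ Z) ∨ ¬(U → Z)) ∨ U = T ∨ F = T
Z → U = T → F = F
U ∨ Z = F ∨ T = T
(Z → U) → (U ∨ Z) = F → T = T
(((U ⊕ Z) ∨ ¬(U → Z)) ∨ U) → ((Z → U) → (U ∨ Z)) = T → T = T

T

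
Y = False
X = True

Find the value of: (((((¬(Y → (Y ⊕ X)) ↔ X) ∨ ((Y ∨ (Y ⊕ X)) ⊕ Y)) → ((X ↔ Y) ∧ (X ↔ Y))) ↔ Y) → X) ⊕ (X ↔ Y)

True

Substituting Y=False, X=True:
Y ⊕ X = False ⊕ True = True
Y → (Y ⊕ X) = False → True = True
¬(Y → (Y ⊕ X)) = ¬True = False
¬(Y → (Y ⊕ X)) ↔ X = False ↔ True = False
Y ⊕ X = False ⊕ True = True
Y ∨ (Y ⊕ X) = False ∨ True = True
(Y ∨ (Y ⊕ X)) ⊕ Y = True ⊕ False = True
(¬(Y → (Y ⊕ X)) ↔ X) ∨ ((Y ∨ (Y ⊕ X)) ⊕ Y) = False ∨ True = True
X ↔ Y = True ↔ False = False
X ↔ Y = True ↔ False = False
(X ↔ Y) ∧ (X ↔ Y) = False ∧ False = False
((¬(Y → (Y ⊕ X)) ↔ X) ∨ ((Y ∨ (Y ⊕ X)) ⊕ Y)) → ((X ↔ Y) ∧ (X ↔ Y)) = True → False = False
(((¬(Y → (Y ⊕ X)) ↔ X) ∨ ((Y ∨ (Y ⊕ X)) ⊕ Y)) → ((X ↔ Y) ∧ (X ↔ Y))) ↔ Y = False ↔ False = True
((((¬(Y → (Y ⊕ X)) ↔ X) ∨ ((Y ∨ (Y ⊕ X)) ⊕ Y)) → ((X ↔ Y) ∧ (X ↔ Y))) ↔ Y) → X = True → True = True
X ↔ Y = True ↔ False = False
(((((¬(Y → (Y ⊕ X)) ↔ X) ∨ ((Y ∨ (Y ⊕ X)) ⊕ Y)) → ((X ↔ Y) ∧ (X ↔ Y))) ↔ Y) → X) ⊕ (X ↔ Y) = True ⊕ False = True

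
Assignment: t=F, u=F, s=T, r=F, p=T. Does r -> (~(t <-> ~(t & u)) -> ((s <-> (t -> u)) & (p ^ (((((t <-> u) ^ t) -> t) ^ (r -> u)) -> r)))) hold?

T

Substituting t=F, u=F, s=T, r=F, p=T:
t & u = F & F = F
~(t & u) = ~F = T
t <-> ~(t & u) = F <-> T = F
~(t <-> ~(t & u)) = ~F = T
t -> u = F -> F = T
s <-> (t -> u) = T <-> T = T
t <-> u = F <-> F = T
(t <-> u) ^ t = T ^ F = T
((t <-> u) ^ t) -> t = T -> F = F
r -> u = F -> F = T
(((t <-> u) ^ t) -> t) ^ (r -> u) = F ^ T = T
((((t <-> u) ^ t) -> t) ^ (r -> u)) -> r = T -> F = F
p ^ (((((t <-> u) ^ t) -> t) ^ (r -> u)) -> r) = T ^ F = T
(s <-> (t -> u)) & (p ^ (((((t <-> u) ^ t) -> t) ^ (r -> u)) -> r)) = T & T = T
~(t <-> ~(t & u)) -> ((s <-> (t -> u)) & (p ^ (((((t <-> u) ^ t) -> t) ^ (r -> u)) -> r))) = T -> T = T
r -> (~(t <-> ~(t & u)) -> ((s <-> (t -> u)) & (p ^ (((((t <-> u) ^ t) -> t) ^ (r -> u)) -> r)))) = F -> T = T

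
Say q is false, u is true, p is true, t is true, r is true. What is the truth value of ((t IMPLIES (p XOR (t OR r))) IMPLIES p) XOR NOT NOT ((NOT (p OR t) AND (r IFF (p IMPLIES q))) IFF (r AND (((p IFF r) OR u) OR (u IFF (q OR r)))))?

Substituting q=F, u=T, p=T, t=T, r=T:
t OR r = T OR T = T
p XOR (t OR r) = T XOR T = F
t IMPLIES (p XOR (t OR r)) = T IMPLIES F = F
(t IMPLIES (p XOR (t OR r))) IMPLIES p = F IMPLIES T = T
p OR t = T OR T = T
NOT (p OR t) = NOT T = F
p IMPLIES q = T IMPLIES F = F
r IFF (p IMPLIES q) = T IFF F = F
NOT (p OR t) AND (r IFF (p IMPLIES q)) = F AND F = F
p IFF r = T IFF T = T
(p IFF r) OR u = T OR T = T
q OR r = F OR T = T
u IFF (q OR r) = T IFF T = T
((p IFF r) OR u) OR (u IFF (q OR r)) = T OR T = T
r AND (((p IFF r) OR u) OR (u IFF (q OR r))) = T AND T = T
(NOT (p OR t) AND (r IFF (p IMPLIES q))) IFF (r AND (((p IFF r) OR u) OR (u IFF (q OR r)))) = F IFF T = F
NOT ((NOT (p OR t) AND (r IFF (p IMPLIES q))) IFF (r AND (((p IFF r) OR u) OR (u IFF (q OR r))))) = NOT F = T
NOT NOT ((NOT (p OR t) AND (r IFF (p IMPLIES q))) IFF (r AND (((p IFF r) OR u) OR (u IFF (q OR r))))) = NOT T = F
((t IMPLIES (p XOR (t OR r))) IMPLIES p) XOR NOT NOT ((NOT (p OR t) AND (r IFF (p IMPLIES q))) IFF (r AND (((p IFF r) OR u) OR (u IFF (q OR r))))) = T XOR F = T

T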